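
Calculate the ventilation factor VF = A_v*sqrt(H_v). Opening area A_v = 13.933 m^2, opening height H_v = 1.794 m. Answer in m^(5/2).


sqrt(H_v) = 1.3394
VF = 13.933 * 1.3394 = 18.662 m^(5/2)

18.662 m^(5/2)


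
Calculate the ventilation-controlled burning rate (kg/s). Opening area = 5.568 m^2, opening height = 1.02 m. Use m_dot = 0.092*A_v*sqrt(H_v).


sqrt(H_v) = 1.0100
m_dot = 0.092 * 5.568 * 1.0100 = 0.51735 kg/s

0.51735 kg/s


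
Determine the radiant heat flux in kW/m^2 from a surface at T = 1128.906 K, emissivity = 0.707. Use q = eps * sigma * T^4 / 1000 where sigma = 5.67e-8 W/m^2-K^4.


T^4 = 1.6242e+12
q = 0.707 * 5.67e-8 * 1.6242e+12 / 1000 = 65.108 kW/m^2

65.108 kW/m^2


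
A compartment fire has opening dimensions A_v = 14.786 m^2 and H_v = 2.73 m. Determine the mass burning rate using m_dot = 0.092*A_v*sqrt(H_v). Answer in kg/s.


sqrt(H_v) = 1.6523
m_dot = 0.092 * 14.786 * 1.6523 = 2.2476 kg/s

2.2476 kg/s


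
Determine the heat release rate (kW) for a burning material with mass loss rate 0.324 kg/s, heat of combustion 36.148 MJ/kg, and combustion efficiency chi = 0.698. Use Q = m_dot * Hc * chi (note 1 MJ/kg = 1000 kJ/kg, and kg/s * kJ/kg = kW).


Hc = 36.148 MJ/kg = 36.148 * 1000 kJ/kg = 36148 kJ/kg
Q = 0.324 kg/s * 36148 kJ/kg * 0.698 = 8174.9 kW

8174.9 kW


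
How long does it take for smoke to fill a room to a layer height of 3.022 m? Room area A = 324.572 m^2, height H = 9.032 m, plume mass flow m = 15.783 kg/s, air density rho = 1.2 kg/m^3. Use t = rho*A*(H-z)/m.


H - z = 6.01 m
t = 1.2 * 324.572 * 6.01 / 15.783 = 148.31 s

148.31 s


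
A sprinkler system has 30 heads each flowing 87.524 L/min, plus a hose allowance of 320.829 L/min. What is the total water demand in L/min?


Sprinkler demand = 30 * 87.524 = 2625.72 L/min
Total = 2625.72 + 320.829 = 2946.549 L/min

2946.549 L/min


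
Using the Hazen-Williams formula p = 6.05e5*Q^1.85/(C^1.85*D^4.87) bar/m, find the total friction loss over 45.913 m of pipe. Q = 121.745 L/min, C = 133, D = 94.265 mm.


Q^1.85 = 7212.5
C^1.85 = 8494.3
D^4.87 = 4.1218e+09
p/m = 0.00012463 bar/m
p_total = 0.00012463 * 45.913 = 0.0057222 bar

0.0057222 bar


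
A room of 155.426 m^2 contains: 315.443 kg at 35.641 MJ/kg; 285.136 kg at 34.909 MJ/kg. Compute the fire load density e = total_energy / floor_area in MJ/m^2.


Total energy = 315.443*35.641 + 285.136*34.909
= 11242.70 + 9953.813
= 21196.52 MJ
e = 21196.52 / 155.426 = 136.38 MJ/m^2

136.38 MJ/m^2


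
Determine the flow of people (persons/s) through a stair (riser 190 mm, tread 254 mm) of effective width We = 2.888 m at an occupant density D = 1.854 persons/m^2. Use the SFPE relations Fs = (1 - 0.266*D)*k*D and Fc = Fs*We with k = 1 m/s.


1 - 0.266*D = 1 - 0.266*1.854 = 0.50684
Fs = 0.50684 * 1 * 1.854 = 0.93967 persons/(s*m)
Fc = 0.93967 * 2.888 = 2.7138 persons/s

2.7138 persons/s


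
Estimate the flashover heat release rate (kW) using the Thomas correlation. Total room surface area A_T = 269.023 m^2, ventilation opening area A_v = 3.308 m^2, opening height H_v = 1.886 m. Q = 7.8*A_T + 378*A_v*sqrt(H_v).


7.8*A_T = 2098.4
sqrt(H_v) = 1.3733
378*A_v*sqrt(H_v) = 1717.2
Q = 2098.4 + 1717.2 = 3815.6 kW

3815.6 kW


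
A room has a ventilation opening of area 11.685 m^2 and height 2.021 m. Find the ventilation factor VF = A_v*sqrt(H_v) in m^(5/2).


sqrt(H_v) = 1.4216
VF = 11.685 * 1.4216 = 16.612 m^(5/2)

16.612 m^(5/2)


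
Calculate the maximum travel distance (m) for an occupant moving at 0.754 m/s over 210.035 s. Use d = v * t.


d = 0.754 * 210.035 = 158.37 m

158.37 m


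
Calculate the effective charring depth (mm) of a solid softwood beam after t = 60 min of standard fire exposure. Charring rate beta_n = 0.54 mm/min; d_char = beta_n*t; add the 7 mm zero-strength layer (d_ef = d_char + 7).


d_char = 0.54 * 60 = 32.4 mm
d_ef = 32.4 + 1.0*7 = 39.4 mm

39.4 mm


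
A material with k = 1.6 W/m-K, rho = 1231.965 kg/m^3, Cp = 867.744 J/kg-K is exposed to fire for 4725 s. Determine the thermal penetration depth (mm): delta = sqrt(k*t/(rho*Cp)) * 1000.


alpha = 1.6 / (1231.965 * 867.744) = 1.4967e-06 m^2/s
alpha * t = 0.0070718
delta = sqrt(0.0070718) * 1000 = 84.094 mm

84.094 mm


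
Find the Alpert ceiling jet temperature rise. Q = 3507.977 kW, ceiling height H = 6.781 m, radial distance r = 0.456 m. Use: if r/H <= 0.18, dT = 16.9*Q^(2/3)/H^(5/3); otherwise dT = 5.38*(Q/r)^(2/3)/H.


r/H = 0.456 / 6.781 = 0.067247
r/H <= 0.18, so dT = 16.9*Q^(2/3)/H^(5/3)
Q^(2/3) = 230.87
H^(5/3) = 24.293
dT = 16.9 * 230.87 / 24.293 = 160.61 K

160.61 K


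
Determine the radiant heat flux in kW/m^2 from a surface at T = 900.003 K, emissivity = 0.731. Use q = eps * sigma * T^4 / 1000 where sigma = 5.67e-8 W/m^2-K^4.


T^4 = 6.5611e+11
q = 0.731 * 5.67e-8 * 6.5611e+11 / 1000 = 27.194 kW/m^2

27.194 kW/m^2


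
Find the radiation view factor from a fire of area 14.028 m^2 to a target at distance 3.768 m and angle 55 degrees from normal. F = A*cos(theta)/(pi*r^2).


cos(55 deg) = 0.57358
pi*r^2 = 44.604
F = 14.028 * 0.57358 / 44.604 = 0.18039

0.18039


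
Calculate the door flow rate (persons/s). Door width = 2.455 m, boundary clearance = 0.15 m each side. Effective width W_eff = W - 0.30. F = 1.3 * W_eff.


W_eff = 2.455 - 0.30 = 2.155 m
F = 1.3 * 2.155 = 2.8015 persons/s

2.8015 persons/s


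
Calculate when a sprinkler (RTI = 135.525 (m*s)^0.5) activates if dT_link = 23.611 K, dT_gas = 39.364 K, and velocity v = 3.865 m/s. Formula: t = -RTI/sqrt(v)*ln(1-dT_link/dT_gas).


dT_link/dT_gas = 0.59981
ln(1 - 0.59981) = -0.91582
t = -135.525 / sqrt(3.865) * -0.91582 = 63.133 s

63.133 s


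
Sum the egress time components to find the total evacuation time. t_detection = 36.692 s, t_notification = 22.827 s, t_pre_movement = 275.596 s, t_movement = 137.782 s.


Total = 36.692 + 22.827 + 275.596 + 137.782 = 472.897 s

472.897 s


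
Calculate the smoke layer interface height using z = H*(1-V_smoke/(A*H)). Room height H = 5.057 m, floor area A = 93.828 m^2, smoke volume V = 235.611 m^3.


V/(A*H) = 0.49656
1 - 0.49656 = 0.50344
z = 5.057 * 0.50344 = 2.5459 m

2.5459 m


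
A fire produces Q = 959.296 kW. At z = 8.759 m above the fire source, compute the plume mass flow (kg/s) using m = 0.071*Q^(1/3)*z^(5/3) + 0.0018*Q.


Q^(1/3) = 9.8624
z^(5/3) = 37.218
First term = 0.071 * 9.8624 * 37.218 = 26.062
Second term = 0.0018 * 959.296 = 1.7267
m = 27.788 kg/s

27.788 kg/s


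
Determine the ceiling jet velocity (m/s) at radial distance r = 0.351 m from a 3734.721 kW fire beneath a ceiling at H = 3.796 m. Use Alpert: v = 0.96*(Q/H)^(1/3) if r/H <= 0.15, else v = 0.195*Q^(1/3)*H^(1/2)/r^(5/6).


r/H = 0.351 / 3.796 = 0.092466
r/H <= 0.15, so v = 0.96*(Q/H)^(1/3)
Q/H = 983.86
(Q/H)^(1/3) = 9.9459
v = 0.96 * 9.9459 = 9.5481 m/s

9.5481 m/s


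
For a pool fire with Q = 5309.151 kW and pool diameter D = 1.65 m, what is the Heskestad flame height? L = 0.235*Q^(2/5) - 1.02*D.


Q^(2/5) = 30.904
0.235 * Q^(2/5) = 7.2624
1.02 * D = 1.683
L = 5.5794 m

5.5794 m


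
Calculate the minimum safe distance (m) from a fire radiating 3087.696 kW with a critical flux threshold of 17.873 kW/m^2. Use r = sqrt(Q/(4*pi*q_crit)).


4*pi*q_crit = 224.60
Q/(4*pi*q_crit) = 13.748
r = sqrt(13.748) = 3.7078 m

3.7078 m


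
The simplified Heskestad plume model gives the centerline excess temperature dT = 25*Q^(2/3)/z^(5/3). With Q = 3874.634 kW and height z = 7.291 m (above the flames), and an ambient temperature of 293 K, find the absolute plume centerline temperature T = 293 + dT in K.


Q^(2/3) = 246.69
z^(5/3) = 27.414
dT = 25 * 246.69 / 27.414 = 224.97 K
T = 293 + 224.97 = 517.97 K

517.97 K


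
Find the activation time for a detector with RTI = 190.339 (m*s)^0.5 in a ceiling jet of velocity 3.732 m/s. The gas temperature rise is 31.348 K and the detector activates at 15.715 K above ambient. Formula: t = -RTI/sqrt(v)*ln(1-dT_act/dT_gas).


dT_act/dT_gas = 0.50131
ln(1 - 0.50131) = -0.69577
t = -190.339 / sqrt(3.732) * -0.69577 = 68.552 s

68.552 s


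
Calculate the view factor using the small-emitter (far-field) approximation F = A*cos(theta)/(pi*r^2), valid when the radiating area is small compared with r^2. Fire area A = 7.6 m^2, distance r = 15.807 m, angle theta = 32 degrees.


cos(32 deg) = 0.84805
pi*r^2 = 784.96
F = 7.6 * 0.84805 / 784.96 = 0.0082108

0.0082108


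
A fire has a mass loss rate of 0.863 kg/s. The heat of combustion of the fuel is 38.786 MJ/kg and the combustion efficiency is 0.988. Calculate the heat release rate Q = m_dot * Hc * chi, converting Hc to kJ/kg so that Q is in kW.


Hc = 38.786 MJ/kg = 38.786 * 1000 kJ/kg = 38786 kJ/kg
Q = 0.863 kg/s * 38786 kJ/kg * 0.988 = 33071 kW

33071 kW


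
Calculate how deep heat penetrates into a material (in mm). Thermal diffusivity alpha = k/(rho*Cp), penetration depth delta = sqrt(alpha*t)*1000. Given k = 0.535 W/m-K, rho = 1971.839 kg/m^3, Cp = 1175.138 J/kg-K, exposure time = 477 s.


alpha = 0.535 / (1971.839 * 1175.138) = 2.3088e-07 m^2/s
alpha * t = 0.00011013
delta = sqrt(0.00011013) * 1000 = 10.494 mm

10.494 mm


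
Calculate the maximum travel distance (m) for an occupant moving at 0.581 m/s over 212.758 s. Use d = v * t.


d = 0.581 * 212.758 = 123.61 m

123.61 m


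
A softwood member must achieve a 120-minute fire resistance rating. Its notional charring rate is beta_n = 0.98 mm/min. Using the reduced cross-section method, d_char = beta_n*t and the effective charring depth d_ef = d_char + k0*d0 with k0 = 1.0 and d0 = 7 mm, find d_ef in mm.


d_char = 0.98 * 120 = 117.6 mm
d_ef = 117.6 + 1.0*7 = 124.6 mm

124.6 mm


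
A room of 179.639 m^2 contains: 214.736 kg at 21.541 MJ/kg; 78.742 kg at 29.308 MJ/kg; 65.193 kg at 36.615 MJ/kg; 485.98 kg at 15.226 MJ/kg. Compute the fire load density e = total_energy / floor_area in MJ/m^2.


Total energy = 214.736*21.541 + 78.742*29.308 + 65.193*36.615 + 485.98*15.226
= 4625.628 + 2307.771 + 2387.042 + 7399.531
= 16719.97 MJ
e = 16719.97 / 179.639 = 93.075 MJ/m^2

93.075 MJ/m^2


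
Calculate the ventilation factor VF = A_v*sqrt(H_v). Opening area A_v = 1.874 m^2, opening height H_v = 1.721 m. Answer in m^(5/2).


sqrt(H_v) = 1.3119
VF = 1.874 * 1.3119 = 2.4584 m^(5/2)

2.4584 m^(5/2)


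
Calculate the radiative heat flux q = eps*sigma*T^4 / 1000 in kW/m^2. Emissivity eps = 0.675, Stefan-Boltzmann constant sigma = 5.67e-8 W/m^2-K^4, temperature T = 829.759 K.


T^4 = 4.7403e+11
q = 0.675 * 5.67e-8 * 4.7403e+11 / 1000 = 18.142 kW/m^2

18.142 kW/m^2


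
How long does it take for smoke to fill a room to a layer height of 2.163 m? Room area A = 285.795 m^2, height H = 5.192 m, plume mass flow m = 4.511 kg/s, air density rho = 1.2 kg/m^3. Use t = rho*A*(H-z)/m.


H - z = 3.029 m
t = 1.2 * 285.795 * 3.029 / 4.511 = 230.28 s

230.28 s


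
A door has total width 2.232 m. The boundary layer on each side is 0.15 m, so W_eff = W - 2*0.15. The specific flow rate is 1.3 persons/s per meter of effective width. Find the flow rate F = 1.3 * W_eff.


W_eff = 2.232 - 0.30 = 1.932 m
F = 1.3 * 1.932 = 2.5116 persons/s

2.5116 persons/s


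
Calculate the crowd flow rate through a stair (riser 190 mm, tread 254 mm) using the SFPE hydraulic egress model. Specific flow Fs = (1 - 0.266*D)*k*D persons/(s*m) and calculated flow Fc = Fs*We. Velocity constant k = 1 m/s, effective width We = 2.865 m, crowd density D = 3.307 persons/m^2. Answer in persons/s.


1 - 0.266*D = 1 - 0.266*3.307 = 0.12034
Fs = 0.12034 * 1 * 3.307 = 0.39796 persons/(s*m)
Fc = 0.39796 * 2.865 = 1.1401 persons/s

1.1401 persons/s


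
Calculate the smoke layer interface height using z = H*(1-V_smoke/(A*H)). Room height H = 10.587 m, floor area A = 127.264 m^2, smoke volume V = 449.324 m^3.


V/(A*H) = 0.33349
1 - 0.33349 = 0.66651
z = 10.587 * 0.66651 = 7.0564 m

7.0564 m


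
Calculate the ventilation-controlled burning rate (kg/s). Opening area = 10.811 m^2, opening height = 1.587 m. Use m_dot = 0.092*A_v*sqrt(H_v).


sqrt(H_v) = 1.2598
m_dot = 0.092 * 10.811 * 1.2598 = 1.2530 kg/s

1.2530 kg/s


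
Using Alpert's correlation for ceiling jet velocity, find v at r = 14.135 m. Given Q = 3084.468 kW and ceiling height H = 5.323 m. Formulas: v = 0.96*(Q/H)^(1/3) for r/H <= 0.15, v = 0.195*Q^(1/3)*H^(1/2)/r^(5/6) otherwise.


r/H = 14.135 / 5.323 = 2.6555
r/H > 0.15, so v = 0.195*Q^(1/3)*H^(1/2)/r^(5/6)
Q^(1/3) = 14.557
H^(1/2) = 2.3072
r^(5/6) = 9.0903
v = 0.195 * 14.557 * 2.3072 / 9.0903 = 0.72043 m/s

0.72043 m/s


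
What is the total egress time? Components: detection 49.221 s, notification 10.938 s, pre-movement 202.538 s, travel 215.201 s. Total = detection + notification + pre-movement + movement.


Total = 49.221 + 10.938 + 202.538 + 215.201 = 477.898 s

477.898 s


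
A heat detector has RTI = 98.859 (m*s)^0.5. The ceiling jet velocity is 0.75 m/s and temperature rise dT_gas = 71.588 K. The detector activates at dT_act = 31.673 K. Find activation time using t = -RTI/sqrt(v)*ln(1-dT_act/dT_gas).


dT_act/dT_gas = 0.44243
ln(1 - 0.44243) = -0.58418
t = -98.859 / sqrt(0.75) * -0.58418 = 66.685 s

66.685 s


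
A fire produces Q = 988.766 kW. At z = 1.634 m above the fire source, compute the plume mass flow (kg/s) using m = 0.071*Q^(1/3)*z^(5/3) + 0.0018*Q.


Q^(1/3) = 9.9624
z^(5/3) = 2.2668
First term = 0.071 * 9.9624 * 2.2668 = 1.6034
Second term = 0.0018 * 988.766 = 1.7798
m = 3.3832 kg/s

3.3832 kg/s


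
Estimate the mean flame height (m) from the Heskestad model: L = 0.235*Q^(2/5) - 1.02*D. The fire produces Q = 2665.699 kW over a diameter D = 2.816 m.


Q^(2/5) = 23.460
0.235 * Q^(2/5) = 5.5131
1.02 * D = 2.8723
L = 2.6407 m

2.6407 m


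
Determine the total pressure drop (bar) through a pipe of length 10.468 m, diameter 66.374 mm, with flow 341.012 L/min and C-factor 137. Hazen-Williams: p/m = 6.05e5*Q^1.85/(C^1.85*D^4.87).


Q^1.85 = 48487
C^1.85 = 8972.9
D^4.87 = 7.4667e+08
p/m = 0.0043784 bar/m
p_total = 0.0043784 * 10.468 = 0.045833 bar

0.045833 bar


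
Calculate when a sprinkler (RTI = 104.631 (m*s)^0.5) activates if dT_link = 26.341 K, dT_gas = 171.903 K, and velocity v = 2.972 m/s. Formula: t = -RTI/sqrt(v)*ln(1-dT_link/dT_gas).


dT_link/dT_gas = 0.15323
ln(1 - 0.15323) = -0.16633
t = -104.631 / sqrt(2.972) * -0.16633 = 10.095 s

10.095 s


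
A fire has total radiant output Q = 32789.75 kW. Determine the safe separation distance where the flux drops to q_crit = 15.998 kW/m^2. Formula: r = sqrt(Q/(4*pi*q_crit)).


4*pi*q_crit = 201.04
Q/(4*pi*q_crit) = 163.10
r = sqrt(163.10) = 12.771 m

12.771 m


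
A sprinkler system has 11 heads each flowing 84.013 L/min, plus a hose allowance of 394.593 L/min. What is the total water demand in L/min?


Sprinkler demand = 11 * 84.013 = 924.143 L/min
Total = 924.143 + 394.593 = 1318.736 L/min

1318.736 L/min


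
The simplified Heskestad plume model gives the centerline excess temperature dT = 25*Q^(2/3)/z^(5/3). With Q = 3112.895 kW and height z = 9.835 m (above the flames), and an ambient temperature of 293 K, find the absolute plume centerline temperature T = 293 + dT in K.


Q^(2/3) = 213.19
z^(5/3) = 45.146
dT = 25 * 213.19 / 45.146 = 118.06 K
T = 293 + 118.06 = 411.06 K

411.06 K


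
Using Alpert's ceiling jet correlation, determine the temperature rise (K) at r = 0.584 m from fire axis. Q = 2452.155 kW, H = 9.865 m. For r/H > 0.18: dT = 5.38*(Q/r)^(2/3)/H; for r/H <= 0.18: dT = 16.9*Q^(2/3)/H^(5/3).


r/H = 0.584 / 9.865 = 0.059199
r/H <= 0.18, so dT = 16.9*Q^(2/3)/H^(5/3)
Q^(2/3) = 181.84
H^(5/3) = 45.376
dT = 16.9 * 181.84 / 45.376 = 67.726 K

67.726 K


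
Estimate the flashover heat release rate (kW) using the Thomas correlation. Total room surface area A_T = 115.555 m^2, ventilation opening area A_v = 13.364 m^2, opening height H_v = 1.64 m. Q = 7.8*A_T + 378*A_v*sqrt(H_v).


7.8*A_T = 901.329
sqrt(H_v) = 1.2806
378*A_v*sqrt(H_v) = 6469.2
Q = 901.329 + 6469.2 = 7370.5 kW

7370.5 kW


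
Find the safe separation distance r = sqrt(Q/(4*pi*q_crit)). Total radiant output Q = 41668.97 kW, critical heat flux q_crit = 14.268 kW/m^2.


4*pi*q_crit = 179.30
Q/(4*pi*q_crit) = 232.40
r = sqrt(232.40) = 15.245 m

15.245 m


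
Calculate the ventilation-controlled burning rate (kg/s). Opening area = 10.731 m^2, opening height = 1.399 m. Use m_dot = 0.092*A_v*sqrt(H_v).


sqrt(H_v) = 1.1828
m_dot = 0.092 * 10.731 * 1.1828 = 1.1677 kg/s

1.1677 kg/s


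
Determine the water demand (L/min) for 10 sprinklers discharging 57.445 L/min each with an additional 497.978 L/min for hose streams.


Sprinkler demand = 10 * 57.445 = 574.45 L/min
Total = 574.45 + 497.978 = 1072.428 L/min

1072.428 L/min


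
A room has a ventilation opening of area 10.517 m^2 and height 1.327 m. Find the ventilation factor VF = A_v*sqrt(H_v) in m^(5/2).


sqrt(H_v) = 1.1520
VF = 10.517 * 1.1520 = 12.115 m^(5/2)

12.115 m^(5/2)


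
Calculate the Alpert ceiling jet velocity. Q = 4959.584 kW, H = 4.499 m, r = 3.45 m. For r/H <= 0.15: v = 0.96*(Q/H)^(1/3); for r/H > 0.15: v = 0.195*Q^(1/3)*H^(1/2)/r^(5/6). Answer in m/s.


r/H = 3.45 / 4.499 = 0.76684
r/H > 0.15, so v = 0.195*Q^(1/3)*H^(1/2)/r^(5/6)
Q^(1/3) = 17.054
H^(1/2) = 2.1211
r^(5/6) = 2.8066
v = 0.195 * 17.054 * 2.1211 / 2.8066 = 2.5132 m/s

2.5132 m/s


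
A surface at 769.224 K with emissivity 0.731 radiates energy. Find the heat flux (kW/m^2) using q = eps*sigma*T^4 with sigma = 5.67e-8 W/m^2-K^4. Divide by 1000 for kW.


T^4 = 3.5012e+11
q = 0.731 * 5.67e-8 * 3.5012e+11 / 1000 = 14.511 kW/m^2

14.511 kW/m^2


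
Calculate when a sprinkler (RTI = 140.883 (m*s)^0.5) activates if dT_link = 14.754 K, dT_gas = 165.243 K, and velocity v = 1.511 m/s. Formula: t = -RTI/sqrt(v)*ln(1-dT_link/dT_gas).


dT_link/dT_gas = 0.089287
ln(1 - 0.089287) = -0.093527
t = -140.883 / sqrt(1.511) * -0.093527 = 10.719 s

10.719 s


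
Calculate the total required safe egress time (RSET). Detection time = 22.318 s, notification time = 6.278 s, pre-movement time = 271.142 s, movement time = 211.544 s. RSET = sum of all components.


Total = 22.318 + 6.278 + 271.142 + 211.544 = 511.282 s

511.282 s


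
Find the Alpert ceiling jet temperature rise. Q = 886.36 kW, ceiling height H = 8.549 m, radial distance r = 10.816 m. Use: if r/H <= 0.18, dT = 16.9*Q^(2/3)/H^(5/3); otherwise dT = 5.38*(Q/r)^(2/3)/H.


r/H = 10.816 / 8.549 = 1.2652
r/H > 0.18, so dT = 5.38*(Q/r)^(2/3)/H
Q/r = 81.949
(Q/r)^(2/3) = 18.867
dT = 5.38 * 18.867 / 8.549 = 11.873 K

11.873 K


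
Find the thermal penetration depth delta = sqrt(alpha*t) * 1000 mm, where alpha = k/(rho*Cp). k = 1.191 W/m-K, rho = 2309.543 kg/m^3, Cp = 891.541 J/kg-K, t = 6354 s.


alpha = 1.191 / (2309.543 * 891.541) = 5.7842e-07 m^2/s
alpha * t = 0.0036753
delta = sqrt(0.0036753) * 1000 = 60.624 mm

60.624 mm


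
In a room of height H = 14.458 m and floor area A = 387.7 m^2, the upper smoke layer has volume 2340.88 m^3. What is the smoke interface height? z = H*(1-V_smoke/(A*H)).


V/(A*H) = 0.41761
1 - 0.41761 = 0.58239
z = 14.458 * 0.58239 = 8.4201 m

8.4201 m


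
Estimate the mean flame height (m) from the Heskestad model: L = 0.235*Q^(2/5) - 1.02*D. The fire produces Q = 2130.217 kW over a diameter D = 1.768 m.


Q^(2/5) = 21.447
0.235 * Q^(2/5) = 5.0401
1.02 * D = 1.8034
L = 3.2367 m

3.2367 m


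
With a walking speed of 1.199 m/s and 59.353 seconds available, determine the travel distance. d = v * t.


d = 1.199 * 59.353 = 71.164 m

71.164 m


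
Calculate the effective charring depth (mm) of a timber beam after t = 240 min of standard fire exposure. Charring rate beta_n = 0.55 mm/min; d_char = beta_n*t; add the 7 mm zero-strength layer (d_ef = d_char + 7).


d_char = 0.55 * 240 = 132 mm
d_ef = 132 + 1.0*7 = 139 mm

139 mm


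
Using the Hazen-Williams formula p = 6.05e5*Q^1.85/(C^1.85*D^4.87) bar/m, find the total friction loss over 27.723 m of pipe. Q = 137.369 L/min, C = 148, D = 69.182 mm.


Q^1.85 = 9017.7
C^1.85 = 10351
D^4.87 = 9.1362e+08
p/m = 0.00057690 bar/m
p_total = 0.00057690 * 27.723 = 0.015993 bar

0.015993 bar


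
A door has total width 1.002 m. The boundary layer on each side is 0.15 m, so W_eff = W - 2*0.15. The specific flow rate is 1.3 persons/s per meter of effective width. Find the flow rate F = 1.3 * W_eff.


W_eff = 1.002 - 0.30 = 0.702 m
F = 1.3 * 0.702 = 0.91260 persons/s

0.91260 persons/s


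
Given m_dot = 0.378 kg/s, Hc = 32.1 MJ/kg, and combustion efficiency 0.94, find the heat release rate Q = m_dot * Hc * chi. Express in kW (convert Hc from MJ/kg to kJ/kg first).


Hc = 32.1 MJ/kg = 32.1 * 1000 kJ/kg = 32100 kJ/kg
Q = 0.378 kg/s * 32100 kJ/kg * 0.94 = 11405.772 kW

11405.772 kW


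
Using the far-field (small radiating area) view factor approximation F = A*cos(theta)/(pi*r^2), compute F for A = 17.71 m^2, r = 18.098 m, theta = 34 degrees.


cos(34 deg) = 0.82904
pi*r^2 = 1029.0
F = 17.71 * 0.82904 / 1029.0 = 0.014269

0.014269


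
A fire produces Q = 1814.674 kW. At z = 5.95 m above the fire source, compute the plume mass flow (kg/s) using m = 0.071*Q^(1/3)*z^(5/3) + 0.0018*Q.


Q^(1/3) = 12.197
z^(5/3) = 19.537
First term = 0.071 * 12.197 * 19.537 = 16.919
Second term = 0.0018 * 1814.674 = 3.2664
m = 20.186 kg/s

20.186 kg/s


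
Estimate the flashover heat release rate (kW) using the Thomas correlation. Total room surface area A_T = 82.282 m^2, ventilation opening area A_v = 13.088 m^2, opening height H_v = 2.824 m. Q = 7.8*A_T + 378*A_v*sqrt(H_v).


7.8*A_T = 641.80
sqrt(H_v) = 1.6805
378*A_v*sqrt(H_v) = 8313.8
Q = 641.80 + 8313.8 = 8955.6 kW

8955.6 kW


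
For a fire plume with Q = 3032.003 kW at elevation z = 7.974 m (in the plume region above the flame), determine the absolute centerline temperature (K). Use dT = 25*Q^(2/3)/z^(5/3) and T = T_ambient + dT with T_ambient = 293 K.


Q^(2/3) = 209.49
z^(5/3) = 31.827
dT = 25 * 209.49 / 31.827 = 164.55 K
T = 293 + 164.55 = 457.55 K

457.55 K


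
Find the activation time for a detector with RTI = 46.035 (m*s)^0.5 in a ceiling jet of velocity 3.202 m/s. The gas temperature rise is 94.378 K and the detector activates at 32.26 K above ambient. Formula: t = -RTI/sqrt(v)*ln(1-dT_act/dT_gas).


dT_act/dT_gas = 0.34182
ln(1 - 0.34182) = -0.41827
t = -46.035 / sqrt(3.202) * -0.41827 = 10.761 s

10.761 s


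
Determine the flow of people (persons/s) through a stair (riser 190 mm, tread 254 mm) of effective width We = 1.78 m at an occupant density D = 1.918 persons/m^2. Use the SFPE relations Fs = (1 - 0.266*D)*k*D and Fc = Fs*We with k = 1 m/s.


1 - 0.266*D = 1 - 0.266*1.918 = 0.48981
Fs = 0.48981 * 1 * 1.918 = 0.93946 persons/(s*m)
Fc = 0.93946 * 1.78 = 1.6722 persons/s

1.6722 persons/s


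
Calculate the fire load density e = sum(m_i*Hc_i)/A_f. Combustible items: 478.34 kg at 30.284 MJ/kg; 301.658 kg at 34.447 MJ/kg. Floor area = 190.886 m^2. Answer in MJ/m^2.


Total energy = 478.34*30.284 + 301.658*34.447
= 14486.05 + 10391.21
= 24877.26 MJ
e = 24877.26 / 190.886 = 130.33 MJ/m^2

130.33 MJ/m^2


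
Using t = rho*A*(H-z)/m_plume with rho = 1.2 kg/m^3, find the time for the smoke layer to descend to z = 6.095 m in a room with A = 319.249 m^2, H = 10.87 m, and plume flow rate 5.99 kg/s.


H - z = 4.775 m
t = 1.2 * 319.249 * 4.775 / 5.99 = 305.39 s

305.39 s


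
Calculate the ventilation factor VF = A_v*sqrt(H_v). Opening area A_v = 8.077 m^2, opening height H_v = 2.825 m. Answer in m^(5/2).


sqrt(H_v) = 1.6808
VF = 8.077 * 1.6808 = 13.576 m^(5/2)

13.576 m^(5/2)


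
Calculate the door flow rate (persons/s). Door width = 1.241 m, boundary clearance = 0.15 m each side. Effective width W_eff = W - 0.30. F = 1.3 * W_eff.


W_eff = 1.241 - 0.30 = 0.941 m
F = 1.3 * 0.941 = 1.2233 persons/s

1.2233 persons/s


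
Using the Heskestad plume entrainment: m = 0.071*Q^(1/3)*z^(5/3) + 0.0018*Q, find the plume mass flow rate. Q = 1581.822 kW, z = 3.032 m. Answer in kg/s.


Q^(1/3) = 11.652
z^(5/3) = 6.3516
First term = 0.071 * 11.652 * 6.3516 = 5.2544
Second term = 0.0018 * 1581.822 = 2.8473
m = 8.1017 kg/s

8.1017 kg/s


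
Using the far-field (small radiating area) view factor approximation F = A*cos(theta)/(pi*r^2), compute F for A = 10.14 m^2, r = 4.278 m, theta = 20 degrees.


cos(20 deg) = 0.93969
pi*r^2 = 57.495
F = 10.14 * 0.93969 / 57.495 = 0.16573

0.16573


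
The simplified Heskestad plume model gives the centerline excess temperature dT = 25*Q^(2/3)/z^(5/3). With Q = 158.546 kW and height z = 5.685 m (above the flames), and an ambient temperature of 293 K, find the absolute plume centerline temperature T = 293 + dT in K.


Q^(2/3) = 29.293
z^(5/3) = 18.109
dT = 25 * 29.293 / 18.109 = 40.441 K
T = 293 + 40.441 = 333.44 K

333.44 K


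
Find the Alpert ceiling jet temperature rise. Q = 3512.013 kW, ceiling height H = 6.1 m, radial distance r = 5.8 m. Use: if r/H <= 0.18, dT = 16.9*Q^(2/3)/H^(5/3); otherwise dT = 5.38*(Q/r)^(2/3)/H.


r/H = 5.8 / 6.1 = 0.95082
r/H > 0.18, so dT = 5.38*(Q/r)^(2/3)/H
Q/r = 605.52
(Q/r)^(2/3) = 71.573
dT = 5.38 * 71.573 / 6.1 = 63.125 K

63.125 K


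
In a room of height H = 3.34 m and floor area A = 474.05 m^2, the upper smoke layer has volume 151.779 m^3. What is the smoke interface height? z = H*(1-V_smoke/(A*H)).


V/(A*H) = 0.095861
1 - 0.095861 = 0.90414
z = 3.34 * 0.90414 = 3.0198 m

3.0198 m


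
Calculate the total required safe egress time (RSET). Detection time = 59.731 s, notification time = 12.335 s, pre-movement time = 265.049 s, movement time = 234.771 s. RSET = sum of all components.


Total = 59.731 + 12.335 + 265.049 + 234.771 = 571.886 s

571.886 s


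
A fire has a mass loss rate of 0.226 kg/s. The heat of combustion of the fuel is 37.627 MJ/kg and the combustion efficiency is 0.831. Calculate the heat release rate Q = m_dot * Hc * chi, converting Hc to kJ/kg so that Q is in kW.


Hc = 37.627 MJ/kg = 37.627 * 1000 kJ/kg = 37627 kJ/kg
Q = 0.226 kg/s * 37627 kJ/kg * 0.831 = 7066.6 kW

7066.6 kW


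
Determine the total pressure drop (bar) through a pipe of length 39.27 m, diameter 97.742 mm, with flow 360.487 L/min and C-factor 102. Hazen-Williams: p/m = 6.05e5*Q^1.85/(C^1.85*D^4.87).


Q^1.85 = 53734
C^1.85 = 5198.9
D^4.87 = 4.9169e+09
p/m = 0.0012717 bar/m
p_total = 0.0012717 * 39.27 = 0.049941 bar

0.049941 bar


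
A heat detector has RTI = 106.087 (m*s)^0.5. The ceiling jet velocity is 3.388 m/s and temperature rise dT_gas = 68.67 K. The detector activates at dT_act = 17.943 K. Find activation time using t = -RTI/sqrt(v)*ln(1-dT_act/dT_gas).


dT_act/dT_gas = 0.26129
ln(1 - 0.26129) = -0.30285
t = -106.087 / sqrt(3.388) * -0.30285 = 17.455 s

17.455 s


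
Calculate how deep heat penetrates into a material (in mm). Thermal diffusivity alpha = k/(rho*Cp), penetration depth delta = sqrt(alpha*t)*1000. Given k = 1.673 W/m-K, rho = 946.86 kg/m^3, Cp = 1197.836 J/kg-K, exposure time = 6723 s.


alpha = 1.673 / (946.86 * 1197.836) = 1.4751e-06 m^2/s
alpha * t = 0.0099169
delta = sqrt(0.0099169) * 1000 = 99.584 mm

99.584 mm


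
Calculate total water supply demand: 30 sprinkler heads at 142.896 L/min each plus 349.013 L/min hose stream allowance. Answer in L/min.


Sprinkler demand = 30 * 142.896 = 4286.88 L/min
Total = 4286.88 + 349.013 = 4635.893 L/min

4635.893 L/min


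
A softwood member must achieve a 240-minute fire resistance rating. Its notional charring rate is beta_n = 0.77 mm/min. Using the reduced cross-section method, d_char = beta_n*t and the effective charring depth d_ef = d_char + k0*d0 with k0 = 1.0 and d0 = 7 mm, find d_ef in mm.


d_char = 0.77 * 240 = 184.8 mm
d_ef = 184.8 + 1.0*7 = 191.8 mm

191.8 mm


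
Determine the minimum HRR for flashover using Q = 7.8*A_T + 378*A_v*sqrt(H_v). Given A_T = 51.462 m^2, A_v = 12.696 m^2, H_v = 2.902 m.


7.8*A_T = 401.40
sqrt(H_v) = 1.7035
378*A_v*sqrt(H_v) = 8175.4
Q = 401.40 + 8175.4 = 8576.8 kW

8576.8 kW


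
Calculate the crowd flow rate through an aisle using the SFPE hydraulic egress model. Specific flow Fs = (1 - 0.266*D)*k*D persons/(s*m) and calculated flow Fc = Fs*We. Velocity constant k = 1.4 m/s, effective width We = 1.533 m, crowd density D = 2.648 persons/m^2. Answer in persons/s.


1 - 0.266*D = 1 - 0.266*2.648 = 0.29563
Fs = 0.29563 * 1.4 * 2.648 = 1.0960 persons/(s*m)
Fc = 1.0960 * 1.533 = 1.6801 persons/s

1.6801 persons/s


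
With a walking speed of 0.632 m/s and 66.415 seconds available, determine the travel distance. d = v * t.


d = 0.632 * 66.415 = 41.974 m

41.974 m


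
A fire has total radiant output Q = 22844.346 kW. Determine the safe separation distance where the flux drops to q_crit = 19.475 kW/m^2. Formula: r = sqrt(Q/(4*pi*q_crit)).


4*pi*q_crit = 244.73
Q/(4*pi*q_crit) = 93.345
r = sqrt(93.345) = 9.6615 m

9.6615 m


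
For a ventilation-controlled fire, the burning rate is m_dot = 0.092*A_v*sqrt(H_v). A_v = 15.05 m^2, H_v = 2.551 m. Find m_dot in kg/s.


sqrt(H_v) = 1.5972
m_dot = 0.092 * 15.05 * 1.5972 = 2.2115 kg/s

2.2115 kg/s


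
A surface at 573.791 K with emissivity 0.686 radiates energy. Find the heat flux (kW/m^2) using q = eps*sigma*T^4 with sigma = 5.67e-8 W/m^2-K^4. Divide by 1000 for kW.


T^4 = 1.0840e+11
q = 0.686 * 5.67e-8 * 1.0840e+11 / 1000 = 4.2162 kW/m^2

4.2162 kW/m^2


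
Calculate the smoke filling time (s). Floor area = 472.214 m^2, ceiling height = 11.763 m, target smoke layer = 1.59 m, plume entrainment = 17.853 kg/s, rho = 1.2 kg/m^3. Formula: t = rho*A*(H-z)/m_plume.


H - z = 10.173 m
t = 1.2 * 472.214 * 10.173 / 17.853 = 322.89 s

322.89 s


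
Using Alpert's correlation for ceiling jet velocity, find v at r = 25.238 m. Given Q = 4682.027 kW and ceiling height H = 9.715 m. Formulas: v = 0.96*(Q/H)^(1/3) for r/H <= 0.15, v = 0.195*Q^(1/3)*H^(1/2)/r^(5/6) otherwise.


r/H = 25.238 / 9.715 = 2.5978
r/H > 0.15, so v = 0.195*Q^(1/3)*H^(1/2)/r^(5/6)
Q^(1/3) = 16.729
H^(1/2) = 3.1169
r^(5/6) = 14.736
v = 0.195 * 16.729 * 3.1169 / 14.736 = 0.69001 m/s

0.69001 m/s


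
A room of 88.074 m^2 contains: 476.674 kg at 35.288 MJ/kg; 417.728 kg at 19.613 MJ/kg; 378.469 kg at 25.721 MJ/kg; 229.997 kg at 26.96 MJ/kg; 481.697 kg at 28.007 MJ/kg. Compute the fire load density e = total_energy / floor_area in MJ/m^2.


Total energy = 476.674*35.288 + 417.728*19.613 + 378.469*25.721 + 229.997*26.96 + 481.697*28.007
= 16820.87 + 8192.899 + 9734.601 + 6200.719 + 13490.89
= 54439.98 MJ
e = 54439.98 / 88.074 = 618.12 MJ/m^2

618.12 MJ/m^2


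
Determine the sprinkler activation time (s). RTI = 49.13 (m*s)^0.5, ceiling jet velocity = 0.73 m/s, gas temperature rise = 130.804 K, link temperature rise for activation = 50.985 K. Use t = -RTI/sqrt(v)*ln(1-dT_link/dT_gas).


dT_link/dT_gas = 0.38978
ln(1 - 0.38978) = -0.49394
t = -49.13 / sqrt(0.73) * -0.49394 = 28.403 s

28.403 s


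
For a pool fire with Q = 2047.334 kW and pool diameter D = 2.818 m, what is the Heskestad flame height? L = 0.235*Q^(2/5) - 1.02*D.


Q^(2/5) = 21.109
0.235 * Q^(2/5) = 4.9607
1.02 * D = 2.8744
L = 2.0863 m

2.0863 m


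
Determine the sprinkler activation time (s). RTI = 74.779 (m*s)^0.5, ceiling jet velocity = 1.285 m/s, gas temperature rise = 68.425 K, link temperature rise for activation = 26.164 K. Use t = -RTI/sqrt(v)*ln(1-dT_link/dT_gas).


dT_link/dT_gas = 0.38237
ln(1 - 0.38237) = -0.48187
t = -74.779 / sqrt(1.285) * -0.48187 = 31.788 s

31.788 s


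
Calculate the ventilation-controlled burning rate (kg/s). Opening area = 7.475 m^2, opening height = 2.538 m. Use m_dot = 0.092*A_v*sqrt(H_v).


sqrt(H_v) = 1.5931
m_dot = 0.092 * 7.475 * 1.5931 = 1.0956 kg/s

1.0956 kg/s


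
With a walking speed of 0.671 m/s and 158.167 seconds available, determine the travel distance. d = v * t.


d = 0.671 * 158.167 = 106.13 m

106.13 m


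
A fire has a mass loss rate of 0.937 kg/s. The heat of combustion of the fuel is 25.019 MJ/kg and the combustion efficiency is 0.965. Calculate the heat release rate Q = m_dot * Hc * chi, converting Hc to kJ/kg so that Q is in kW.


Hc = 25.019 MJ/kg = 25.019 * 1000 kJ/kg = 25019 kJ/kg
Q = 0.937 kg/s * 25019 kJ/kg * 0.965 = 22622 kW

22622 kW


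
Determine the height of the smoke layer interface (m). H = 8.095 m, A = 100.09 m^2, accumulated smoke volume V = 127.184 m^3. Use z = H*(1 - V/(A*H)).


V/(A*H) = 0.15697
1 - 0.15697 = 0.84303
z = 8.095 * 0.84303 = 6.8243 m

6.8243 m


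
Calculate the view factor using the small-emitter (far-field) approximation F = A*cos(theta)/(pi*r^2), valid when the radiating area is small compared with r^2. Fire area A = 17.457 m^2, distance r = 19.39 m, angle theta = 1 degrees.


cos(1 deg) = 0.99985
pi*r^2 = 1181.2
F = 17.457 * 0.99985 / 1181.2 = 0.014777

0.014777


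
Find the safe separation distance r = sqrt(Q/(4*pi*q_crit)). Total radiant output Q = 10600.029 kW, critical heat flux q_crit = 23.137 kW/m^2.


4*pi*q_crit = 290.75
Q/(4*pi*q_crit) = 36.458
r = sqrt(36.458) = 6.0380 m

6.0380 m


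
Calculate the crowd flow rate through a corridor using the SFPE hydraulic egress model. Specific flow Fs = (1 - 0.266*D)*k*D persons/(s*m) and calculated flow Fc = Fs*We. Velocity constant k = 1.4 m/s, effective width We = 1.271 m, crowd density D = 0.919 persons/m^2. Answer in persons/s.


1 - 0.266*D = 1 - 0.266*0.919 = 0.75555
Fs = 0.75555 * 1.4 * 0.919 = 0.97209 persons/(s*m)
Fc = 0.97209 * 1.271 = 1.2355 persons/s

1.2355 persons/s


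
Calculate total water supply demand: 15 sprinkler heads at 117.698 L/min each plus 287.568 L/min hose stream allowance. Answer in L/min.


Sprinkler demand = 15 * 117.698 = 1765.47 L/min
Total = 1765.47 + 287.568 = 2053.038 L/min

2053.038 L/min


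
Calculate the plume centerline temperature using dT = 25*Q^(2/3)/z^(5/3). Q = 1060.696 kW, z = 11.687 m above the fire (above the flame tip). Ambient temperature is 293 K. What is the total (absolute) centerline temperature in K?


Q^(2/3) = 104.01
z^(5/3) = 60.187
dT = 25 * 104.01 / 60.187 = 43.201 K
T = 293 + 43.201 = 336.20 K

336.20 K


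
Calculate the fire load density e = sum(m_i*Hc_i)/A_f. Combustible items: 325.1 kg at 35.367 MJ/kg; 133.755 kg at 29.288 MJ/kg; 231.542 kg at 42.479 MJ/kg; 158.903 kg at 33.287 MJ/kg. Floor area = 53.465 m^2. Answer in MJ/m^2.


Total energy = 325.1*35.367 + 133.755*29.288 + 231.542*42.479 + 158.903*33.287
= 11497.81 + 3917.416 + 9835.673 + 5289.404
= 30540.30 MJ
e = 30540.30 / 53.465 = 571.22 MJ/m^2

571.22 MJ/m^2


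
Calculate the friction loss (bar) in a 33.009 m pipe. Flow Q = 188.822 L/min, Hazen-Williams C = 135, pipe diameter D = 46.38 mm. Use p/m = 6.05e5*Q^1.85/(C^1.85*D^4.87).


Q^1.85 = 16244
C^1.85 = 8732.1
D^4.87 = 1.3033e+08
p/m = 0.0086358 bar/m
p_total = 0.0086358 * 33.009 = 0.28506 bar

0.28506 bar


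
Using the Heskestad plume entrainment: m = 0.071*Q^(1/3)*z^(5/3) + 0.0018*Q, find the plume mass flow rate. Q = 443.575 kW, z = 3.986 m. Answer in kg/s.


Q^(1/3) = 7.6264
z^(5/3) = 10.021
First term = 0.071 * 7.6264 * 10.021 = 5.4260
Second term = 0.0018 * 443.575 = 0.79844
m = 6.2244 kg/s

6.2244 kg/s


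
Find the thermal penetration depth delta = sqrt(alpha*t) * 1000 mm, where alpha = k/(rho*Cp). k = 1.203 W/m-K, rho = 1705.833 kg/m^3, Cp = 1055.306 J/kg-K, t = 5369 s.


alpha = 1.203 / (1705.833 * 1055.306) = 6.6827e-07 m^2/s
alpha * t = 0.0035879
delta = sqrt(0.0035879) * 1000 = 59.899 mm

59.899 mm


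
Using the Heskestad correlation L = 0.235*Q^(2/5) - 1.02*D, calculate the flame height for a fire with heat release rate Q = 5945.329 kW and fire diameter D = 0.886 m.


Q^(2/5) = 32.335
0.235 * Q^(2/5) = 7.5987
1.02 * D = 0.90372
L = 6.6950 m

6.6950 m


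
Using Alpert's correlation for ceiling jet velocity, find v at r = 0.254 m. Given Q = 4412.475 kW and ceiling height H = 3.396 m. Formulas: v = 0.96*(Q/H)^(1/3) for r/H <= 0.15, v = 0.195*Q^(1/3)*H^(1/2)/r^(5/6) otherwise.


r/H = 0.254 / 3.396 = 0.074794
r/H <= 0.15, so v = 0.96*(Q/H)^(1/3)
Q/H = 1299.3
(Q/H)^(1/3) = 10.912
v = 0.96 * 10.912 = 10.476 m/s

10.476 m/s


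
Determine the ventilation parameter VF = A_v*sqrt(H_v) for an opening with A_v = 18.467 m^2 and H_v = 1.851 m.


sqrt(H_v) = 1.3605
VF = 18.467 * 1.3605 = 25.125 m^(5/2)

25.125 m^(5/2)


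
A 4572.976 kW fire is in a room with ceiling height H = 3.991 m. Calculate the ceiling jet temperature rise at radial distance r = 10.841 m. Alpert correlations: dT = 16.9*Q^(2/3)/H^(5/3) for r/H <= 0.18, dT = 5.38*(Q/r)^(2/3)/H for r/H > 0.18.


r/H = 10.841 / 3.991 = 2.7164
r/H > 0.18, so dT = 5.38*(Q/r)^(2/3)/H
Q/r = 421.82
(Q/r)^(2/3) = 56.245
dT = 5.38 * 56.245 / 3.991 = 75.821 K

75.821 K


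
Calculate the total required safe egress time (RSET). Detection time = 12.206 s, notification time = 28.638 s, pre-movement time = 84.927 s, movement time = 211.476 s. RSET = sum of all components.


Total = 12.206 + 28.638 + 84.927 + 211.476 = 337.247 s

337.247 s


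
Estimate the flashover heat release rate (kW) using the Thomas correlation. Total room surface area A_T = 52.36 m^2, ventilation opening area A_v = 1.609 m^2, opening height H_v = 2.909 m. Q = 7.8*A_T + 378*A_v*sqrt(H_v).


7.8*A_T = 408.408
sqrt(H_v) = 1.7056
378*A_v*sqrt(H_v) = 1037.3
Q = 408.408 + 1037.3 = 1445.7 kW

1445.7 kW


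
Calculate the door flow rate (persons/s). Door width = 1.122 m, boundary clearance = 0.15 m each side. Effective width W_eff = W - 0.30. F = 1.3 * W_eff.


W_eff = 1.122 - 0.30 = 0.822 m
F = 1.3 * 0.822 = 1.0686 persons/s

1.0686 persons/s


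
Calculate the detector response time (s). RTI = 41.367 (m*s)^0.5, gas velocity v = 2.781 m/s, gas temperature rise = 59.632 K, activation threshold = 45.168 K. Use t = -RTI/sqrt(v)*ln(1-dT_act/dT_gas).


dT_act/dT_gas = 0.75745
ln(1 - 0.75745) = -1.4165
t = -41.367 / sqrt(2.781) * -1.4165 = 35.138 s

35.138 s


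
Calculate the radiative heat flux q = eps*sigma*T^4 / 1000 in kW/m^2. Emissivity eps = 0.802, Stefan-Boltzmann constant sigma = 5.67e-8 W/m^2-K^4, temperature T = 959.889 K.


T^4 = 8.4895e+11
q = 0.802 * 5.67e-8 * 8.4895e+11 / 1000 = 38.605 kW/m^2

38.605 kW/m^2


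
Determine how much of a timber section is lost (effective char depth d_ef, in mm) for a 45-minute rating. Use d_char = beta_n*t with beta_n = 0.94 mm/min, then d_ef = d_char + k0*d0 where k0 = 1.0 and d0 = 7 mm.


d_char = 0.94 * 45 = 42.3 mm
d_ef = 42.3 + 1.0*7 = 49.3 mm

49.3 mm


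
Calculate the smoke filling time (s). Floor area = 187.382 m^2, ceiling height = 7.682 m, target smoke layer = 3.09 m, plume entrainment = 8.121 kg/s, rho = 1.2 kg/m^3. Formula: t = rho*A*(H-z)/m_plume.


H - z = 4.592 m
t = 1.2 * 187.382 * 4.592 / 8.121 = 127.15 s

127.15 s


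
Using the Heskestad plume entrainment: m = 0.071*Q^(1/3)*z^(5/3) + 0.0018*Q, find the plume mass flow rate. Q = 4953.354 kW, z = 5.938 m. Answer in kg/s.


Q^(1/3) = 17.046
z^(5/3) = 19.472
First term = 0.071 * 17.046 * 19.472 = 23.566
Second term = 0.0018 * 4953.354 = 8.9160
m = 32.482 kg/s

32.482 kg/s


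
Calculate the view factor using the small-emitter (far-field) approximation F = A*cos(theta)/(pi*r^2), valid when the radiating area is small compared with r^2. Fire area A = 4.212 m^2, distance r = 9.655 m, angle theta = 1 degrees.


cos(1 deg) = 0.99985
pi*r^2 = 292.86
F = 4.212 * 0.99985 / 292.86 = 0.014380

0.014380


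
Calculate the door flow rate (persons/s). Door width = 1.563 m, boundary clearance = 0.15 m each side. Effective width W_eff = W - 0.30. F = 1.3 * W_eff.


W_eff = 1.563 - 0.30 = 1.263 m
F = 1.3 * 1.263 = 1.6419 persons/s

1.6419 persons/s


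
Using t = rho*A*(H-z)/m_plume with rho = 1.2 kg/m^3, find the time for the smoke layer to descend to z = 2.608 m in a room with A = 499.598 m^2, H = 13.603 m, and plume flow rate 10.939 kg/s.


H - z = 10.995 m
t = 1.2 * 499.598 * 10.995 / 10.939 = 602.59 s

602.59 s
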